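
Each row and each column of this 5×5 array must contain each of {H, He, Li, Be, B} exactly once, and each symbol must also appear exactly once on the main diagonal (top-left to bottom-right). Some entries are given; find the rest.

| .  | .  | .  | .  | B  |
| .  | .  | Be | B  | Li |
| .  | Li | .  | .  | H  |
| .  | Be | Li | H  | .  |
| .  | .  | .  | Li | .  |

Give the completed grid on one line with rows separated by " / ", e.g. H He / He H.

Li H He Be B / H He Be B Li / Be Li B He H / B Be Li H He / He B H Li Be

row 2 has {Li,Be,B}; column 2 has {Li,Be}; the diagonal has {H} — only He is left for (r2,c2).
row 3 has {H,Li}; column 3 has {Li,Be}; the diagonal has {H,He} — only B is left for (r3,c3).
row 4 has {H,Li,Be}; column 5 has {H,Li,B} — only He is left for (r4,c5).
row 5 has {Li}; column 5 has {H,He,Li,B}; the diagonal has {H,He,B} — only Be is left for (r5,c5).
row 1 has {B}; column 1 is empty so far; the diagonal has {H,He,Be,B} — only Li is left for (r1,c1).
row 1 has {Li,B}; column 2 has {He,Li,Be} — only H is left for (r1,c2).
row 1 has {H,Li,B}; column 3 has {Li,Be,B} — only He is left for (r1,c3).
row 1 has {H,He,Li,B}; column 4 has {H,Li,B} — only Be is left for (r1,c4).
row 2 has {He,Li,Be,B}; column 1 has {Li} — only H is left for (r2,c1).
row 3 has {H,Li,B}; column 4 has {H,Li,Be,B} — only He is left for (r3,c4).
row 4 has {H,He,Li,Be}; column 1 has {H,Li} — only B is left for (r4,c1).
row 5 has {Li,Be}; column 1 has {H,Li,B} — only He is left for (r5,c1).
row 5 has {He,Li,Be}; column 2 has {H,He,Li,Be} — only B is left for (r5,c2).
row 5 has {He,Li,Be,B}; column 3 has {He,Li,Be,B} — only H is left for (r5,c3).
row 3 has {H,He,Li,B}; column 1 has {H,He,Li,B} — only Be is left for (r3,c1).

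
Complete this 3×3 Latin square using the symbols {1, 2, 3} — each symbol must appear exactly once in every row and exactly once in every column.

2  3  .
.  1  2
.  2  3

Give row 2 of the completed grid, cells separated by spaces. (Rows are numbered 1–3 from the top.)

3 1 2

(r1,c3) = 1
(r2,c1) = 3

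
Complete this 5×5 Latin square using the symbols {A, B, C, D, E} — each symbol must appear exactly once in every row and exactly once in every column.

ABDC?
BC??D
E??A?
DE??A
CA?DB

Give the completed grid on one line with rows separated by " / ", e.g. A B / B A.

(r1,c5) = E
(r2,c4) = E
(r3,c2) = D
(r3,c5) = C
(r4,c4) = B
(r5,c3) = E
(r2,c3) = A
(r3,c3) = B
(r4,c3) = C

A B D C E / B C A E D / E D B A C / D E C B A / C A E D B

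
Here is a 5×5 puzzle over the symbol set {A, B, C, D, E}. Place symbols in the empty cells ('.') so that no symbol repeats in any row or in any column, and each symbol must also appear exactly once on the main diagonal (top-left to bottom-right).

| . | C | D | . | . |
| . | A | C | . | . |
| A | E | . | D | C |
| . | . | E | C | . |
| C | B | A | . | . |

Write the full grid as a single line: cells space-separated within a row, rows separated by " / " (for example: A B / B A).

E C D A B / D A C B E / A E B D C / B D E C A / C B A E D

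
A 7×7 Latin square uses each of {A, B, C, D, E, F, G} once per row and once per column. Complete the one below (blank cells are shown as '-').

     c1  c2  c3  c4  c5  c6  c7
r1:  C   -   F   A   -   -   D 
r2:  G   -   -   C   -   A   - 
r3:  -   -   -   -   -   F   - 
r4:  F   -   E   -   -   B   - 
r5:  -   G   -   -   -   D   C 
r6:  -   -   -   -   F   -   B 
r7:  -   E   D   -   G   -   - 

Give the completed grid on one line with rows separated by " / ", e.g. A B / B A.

row 1 has {A,C,D,F}; column 2 has {E,G} — only B is left for (r1,c2).
row 1 has {A,B,C,D,F}; column 5 has {F,G} — only E is left for (r1,c5).
row 1 has {A,B,C,D,E,F}; column 6 has {A,B,D,F} — only G is left for (r1,c6).
row 2 has {A,C,G}; column 3 has {D,E,F} — only B is left for (r2,c3).
row 2 has {A,B,C,G}; column 5 has {E,F,G} — only D is left for (r2,c5).
row 5 has {C,D,G}; column 3 has {B,D,E,F} — only A is left for (r5,c3).
row 5 has {A,C,D,G}; column 5 has {D,E,F,G} — only B is left for (r5,c5).
row 7 has {D,E,G}; column 6 has {A,B,D,F,G} — only C is left for (r7,c6).
row 2 has {A,B,C,D,G}; column 2 has {B,E,G} — only F is left for (r2,c2).
row 2 has {A,B,C,D,F,G}; column 7 has {B,C,D} — only E is left for (r2,c7).
row 5 has {A,B,C,D,G}; column 1 has {C,F,G} — only E is left for (r5,c1).
row 5 has {A,B,C,D,E,G}; column 4 has {A,C} — only F is left for (r5,c4).
row 6 has {B,F}; column 6 has {A,B,C,D,F,G} — only E is left for (r6,c6).
row 7 has {C,D,E,G}; column 4 has {A,C,F} — only B is left for (r7,c4).
row 7 has {B,C,D,E,G}; column 1 has {C,E,F,G} — only A is left for (r7,c1).
row 7 has {A,B,C,D,E,G}; column 7 has {B,C,D,E} — only F is left for (r7,c7).
row 6 has {B,E,F}; column 1 has {A,C,E,F,G} — only D is left for (r6,c1).
row 6 has {B,D,E,F}; column 4 has {A,B,C,F} — only G is left for (r6,c4).
row 3 has {F}; column 1 has {A,C,D,E,F,G} — only B is left for (r3,c1).
row 4 has {B,E,F}; column 4 has {A,B,C,F,G} — only D is left for (r4,c4).
row 6 has {B,D,E,F,G}; column 3 has {A,B,D,E,F} — only C is left for (r6,c3).
row 3 has {B,F}; column 3 has {A,B,C,D,E,F} — only G is left for (r3,c3).
row 3 has {B,F,G}; column 4 has {A,B,C,D,F,G} — only E is left for (r3,c4).
row 3 has {B,E,F,G}; column 7 has {B,C,D,E,F} — only A is left for (r3,c7).
row 4 has {B,D,E,F}; column 7 has {A,B,C,D,E,F} — only G is left for (r4,c7).
row 6 has {B,C,D,E,F,G}; column 2 has {B,E,F,G} — only A is left for (r6,c2).
row 3 has {A,B,E,F,G}; column 5 has {B,D,E,F,G} — only C is left for (r3,c5).
row 4 has {B,D,E,F,G}; column 2 has {A,B,E,F,G} — only C is left for (r4,c2).
row 4 has {B,C,D,E,F,G}; column 5 has {B,C,D,E,F,G} — only A is left for (r4,c5).
row 3 has {A,B,C,E,F,G}; column 2 has {A,B,C,E,F,G} — only D is left for (r3,c2).

C B F A E G D / G F B C D A E / B D G E C F A / F C E D A B G / E G A F B D C / D A C G F E B / A E D B G C F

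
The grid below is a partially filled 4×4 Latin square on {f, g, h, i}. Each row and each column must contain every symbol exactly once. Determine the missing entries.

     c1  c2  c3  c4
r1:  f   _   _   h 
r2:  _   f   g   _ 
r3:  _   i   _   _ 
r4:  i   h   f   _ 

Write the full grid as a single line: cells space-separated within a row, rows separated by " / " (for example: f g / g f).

row 1 has {f,h}; column 2 has {f,h,i} — only g is left for (r1,c2).
row 1 has {f,g,h}; column 3 has {f,g} — only i is left for (r1,c3).
row 2 has {f,g}; column 1 has {f,i} — only h is left for (r2,c1).
row 2 has {f,g,h}; column 4 has {h} — only i is left for (r2,c4).
row 3 has {i}; column 1 has {f,h,i} — only g is left for (r3,c1).
row 3 has {g,i}; column 3 has {f,g,i} — only h is left for (r3,c3).
row 3 has {g,h,i}; column 4 has {h,i} — only f is left for (r3,c4).
row 4 has {f,h,i}; column 4 has {f,h,i} — only g is left for (r4,c4).

f g i h / h f g i / g i h f / i h f g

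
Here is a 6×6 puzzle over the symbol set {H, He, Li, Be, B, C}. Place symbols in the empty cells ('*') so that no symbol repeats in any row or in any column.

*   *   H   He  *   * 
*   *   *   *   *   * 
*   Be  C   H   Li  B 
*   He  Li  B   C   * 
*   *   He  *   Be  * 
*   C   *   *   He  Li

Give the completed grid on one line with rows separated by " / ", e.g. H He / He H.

At row 1, column 5: row 1 has {H,He}; column 5 has {He,Li,Be,C}; that leaves B.
At row 2, column 5: row 2 is empty so far; column 5 has {He,Li,Be,B,C}; that leaves H.
At row 3, column 1: row 3 has {H,Li,Be,B,C}; column 1 is empty so far; that leaves He.
At row 6, column 4: row 6 has {He,Li,C}; column 4 has {H,He,B}; that leaves Be.
At row 1, column 2: row 1 has {H,He,B}; column 2 has {He,Be,C}; that leaves Li.
At row 2, column 2: row 2 has {H}; column 2 has {He,Li,Be,C}; that leaves B.
At row 2, column 3: row 2 has {H,B}; column 3 has {H,He,Li,C}; that leaves Be.
At row 5, column 2: row 5 has {He,Be}; column 2 has {He,Li,Be,B,C}; that leaves H.
At row 5, column 6: row 5 has {H,He,Be}; column 6 has {Li,B}; that leaves C.
At row 6, column 3: row 6 has {He,Li,Be,C}; column 3 has {H,He,Li,Be,C}; that leaves B.
At row 1, column 6: row 1 has {H,He,Li,B}; column 6 has {Li,B,C}; that leaves Be.
At row 2, column 6: row 2 has {H,Be,B}; column 6 has {Li,Be,B,C}; that leaves He.
At row 4, column 6: row 4 has {He,Li,B,C}; column 6 has {He,Li,Be,B,C}; that leaves H.
At row 5, column 4: row 5 has {H,He,Be,C}; column 4 has {H,He,Be,B}; that leaves Li.
At row 6, column 1: row 6 has {He,Li,Be,B,C}; column 1 has {He}; that leaves H.
At row 1, column 1: row 1 has {H,He,Li,Be,B}; column 1 has {H,He}; that leaves C.
At row 2, column 1: row 2 has {H,He,Be,B}; column 1 has {H,He,C}; that leaves Li.
At row 2, column 4: row 2 has {H,He,Li,Be,B}; column 4 has {H,He,Li,Be,B}; that leaves C.
At row 4, column 1: row 4 has {H,He,Li,B,C}; column 1 has {H,He,Li,C}; that leaves Be.
At row 5, column 1: row 5 has {H,He,Li,Be,C}; column 1 has {H,He,Li,Be,C}; that leaves B.

C Li H He B Be / Li B Be C H He / He Be C H Li B / Be He Li B C H / B H He Li Be C / H C B Be He Li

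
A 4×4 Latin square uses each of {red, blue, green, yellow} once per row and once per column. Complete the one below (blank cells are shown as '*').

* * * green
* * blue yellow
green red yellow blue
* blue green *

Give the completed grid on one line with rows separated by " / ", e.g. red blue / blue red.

blue yellow red green / red green blue yellow / green red yellow blue / yellow blue green red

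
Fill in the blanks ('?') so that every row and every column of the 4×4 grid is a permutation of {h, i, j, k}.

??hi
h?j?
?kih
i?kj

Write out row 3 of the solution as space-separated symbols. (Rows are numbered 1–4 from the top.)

(r1,c2) = j
(r2,c2) = i
(r2,c4) = k
(r3,c1) = j

j k i h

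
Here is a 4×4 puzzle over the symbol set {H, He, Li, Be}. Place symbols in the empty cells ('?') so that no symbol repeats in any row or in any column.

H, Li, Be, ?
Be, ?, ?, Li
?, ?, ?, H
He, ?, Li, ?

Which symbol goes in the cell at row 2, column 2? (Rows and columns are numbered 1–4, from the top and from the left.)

He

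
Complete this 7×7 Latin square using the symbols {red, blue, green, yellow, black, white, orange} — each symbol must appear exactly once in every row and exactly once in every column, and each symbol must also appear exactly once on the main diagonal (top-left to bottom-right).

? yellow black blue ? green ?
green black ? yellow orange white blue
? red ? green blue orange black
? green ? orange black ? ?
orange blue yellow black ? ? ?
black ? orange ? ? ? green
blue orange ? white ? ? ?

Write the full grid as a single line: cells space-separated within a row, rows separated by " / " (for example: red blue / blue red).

(r2,c3) = red
(r3,c3) = white
(r4,c3) = blue
(r5,c6) = red
(r5,c7) = white
(r6,c2) = white
(r6,c4) = red
(r6,c5) = yellow
(r6,c6) = blue
(r7,c3) = green
(r7,c5) = red
(r7,c7) = yellow
(r1,c1) = red
(r1,c5) = white
(r1,c7) = orange
(r3,c1) = yellow
(r4,c1) = white
(r4,c6) = yellow
(r4,c7) = red
(r5,c5) = green
(r7,c6) = black

red yellow black blue white green orange / green black red yellow orange white blue / yellow red white green blue orange black / white green blue orange black yellow red / orange blue yellow black green red white / black white orange red yellow blue green / blue orange green white red black yellow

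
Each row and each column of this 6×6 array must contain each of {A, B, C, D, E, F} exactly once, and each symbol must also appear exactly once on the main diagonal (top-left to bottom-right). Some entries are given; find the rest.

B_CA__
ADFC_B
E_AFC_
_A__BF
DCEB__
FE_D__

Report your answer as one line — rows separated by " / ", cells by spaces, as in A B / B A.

B F C A D E / A D F C E B / E B A F C D / C A D E B F / D C E B F A / F E B D A C

(r1,c2) = F
(r2,c5) = E
(r3,c2) = B
(r3,c6) = D
(r4,c1) = C
(r4,c3) = D
(r4,c4) = E
(r5,c5) = F
(r5,c6) = A
(r6,c3) = B
(r6,c5) = A
(r6,c6) = C
(r1,c5) = D
(r1,c6) = E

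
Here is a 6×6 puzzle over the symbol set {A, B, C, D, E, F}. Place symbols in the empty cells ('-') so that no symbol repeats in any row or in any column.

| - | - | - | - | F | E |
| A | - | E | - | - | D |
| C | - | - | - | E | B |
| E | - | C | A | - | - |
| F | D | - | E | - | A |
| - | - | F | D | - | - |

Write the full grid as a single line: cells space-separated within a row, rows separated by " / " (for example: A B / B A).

D C A B F E / A F E C B D / C A D F E B / E B C A D F / F D B E C A / B E F D A C

(r3,c4): row 3 has {B,C,E}; column 4 has {A,D,E}, so it must be F.
(r4,c6): row 4 has {A,C,E}; column 6 has {A,B,D,E}, so it must be F.
(r5,c3): row 5 has {A,D,E,F}; column 3 has {C,E,F}, so it must be B.
(r5,c5): row 5 has {A,B,D,E,F}; column 5 has {E,F}, so it must be C.
(r6,c1): row 6 has {D,F}; column 1 has {A,C,E,F}, so it must be B.
(r6,c5): row 6 has {B,D,F}; column 5 has {C,E,F}, so it must be A.
(r6,c6): row 6 has {A,B,D,F}; column 6 has {A,B,D,E,F}, so it must be C.
(r1,c1): row 1 has {E,F}; column 1 has {A,B,C,E,F}, so it must be D.
(r1,c3): row 1 has {D,E,F}; column 3 has {B,C,E,F}, so it must be A.
(r2,c5): row 2 has {A,D,E}; column 5 has {A,C,E,F}, so it must be B.
(r3,c2): row 3 has {B,C,E,F}; column 2 has {D}, so it must be A.
(r3,c3): row 3 has {A,B,C,E,F}; column 3 has {A,B,C,E,F}, so it must be D.
(r4,c2): row 4 has {A,C,E,F}; column 2 has {A,D}, so it must be B.
(r4,c5): row 4 has {A,B,C,E,F}; column 5 has {A,B,C,E,F}, so it must be D.
(r6,c2): row 6 has {A,B,C,D,F}; column 2 has {A,B,D}, so it must be E.
(r1,c2): row 1 has {A,D,E,F}; column 2 has {A,B,D,E}, so it must be C.
(r1,c4): row 1 has {A,C,D,E,F}; column 4 has {A,D,E,F}, so it must be B.
(r2,c2): row 2 has {A,B,D,E}; column 2 has {A,B,C,D,E}, so it must be F.
(r2,c4): row 2 has {A,B,D,E,F}; column 4 has {A,B,D,E,F}, so it must be C.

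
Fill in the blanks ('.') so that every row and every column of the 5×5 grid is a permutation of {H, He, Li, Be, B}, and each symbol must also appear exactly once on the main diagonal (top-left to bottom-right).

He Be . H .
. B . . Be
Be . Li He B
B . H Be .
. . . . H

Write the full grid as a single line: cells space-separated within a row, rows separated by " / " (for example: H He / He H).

(r1,c3) = B
(r1,c5) = Li
(r2,c3) = He
(r2,c4) = Li
(r3,c2) = H
(r4,c5) = He
(r5,c1) = Li
(r5,c2) = He
(r5,c3) = Be
(r5,c4) = B
(r2,c1) = H
(r4,c2) = Li

He Be B H Li / H B He Li Be / Be H Li He B / B Li H Be He / Li He Be B H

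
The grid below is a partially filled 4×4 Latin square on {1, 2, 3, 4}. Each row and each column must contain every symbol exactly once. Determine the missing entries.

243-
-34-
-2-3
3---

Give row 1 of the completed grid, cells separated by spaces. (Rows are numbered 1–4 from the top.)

2 4 3 1

At row 1, column 4: row 1 has {2,3,4}; column 4 has {3}; that leaves 1.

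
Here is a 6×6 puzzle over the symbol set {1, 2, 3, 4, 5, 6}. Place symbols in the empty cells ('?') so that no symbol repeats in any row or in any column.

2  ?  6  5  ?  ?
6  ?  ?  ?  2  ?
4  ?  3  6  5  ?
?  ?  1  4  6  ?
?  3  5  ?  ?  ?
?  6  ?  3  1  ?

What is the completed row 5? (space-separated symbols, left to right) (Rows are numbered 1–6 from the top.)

1 3 5 2 4 6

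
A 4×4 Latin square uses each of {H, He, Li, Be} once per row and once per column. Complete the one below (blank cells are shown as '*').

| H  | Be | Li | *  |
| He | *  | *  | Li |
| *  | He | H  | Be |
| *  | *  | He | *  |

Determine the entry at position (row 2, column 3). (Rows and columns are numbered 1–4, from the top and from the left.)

At row 1, column 4: row 1 has {H,Li,Be}; column 4 has {Li,Be}; that leaves He.
At row 2, column 2: row 2 has {He,Li}; column 2 has {He,Be}; that leaves H.
At row 2, column 3: row 2 has {H,He,Li}; column 3 has {H,He,Li}; that leaves Be.

Be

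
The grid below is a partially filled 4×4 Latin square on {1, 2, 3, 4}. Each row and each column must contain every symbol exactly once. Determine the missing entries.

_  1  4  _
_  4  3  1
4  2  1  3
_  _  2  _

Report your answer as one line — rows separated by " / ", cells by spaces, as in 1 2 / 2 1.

Cell (r1,c4): row 1 has {1,4}; column 4 has {1,3} → 2.
Cell (r2,c1): row 2 has {1,3,4}; column 1 has {4} → 2.
Cell (r4,c2): row 4 has {2}; column 2 has {1,2,4} → 3.
Cell (r4,c4): row 4 has {2,3}; column 4 has {1,2,3} → 4.
Cell (r1,c1): row 1 has {1,2,4}; column 1 has {2,4} → 3.
Cell (r4,c1): row 4 has {2,3,4}; column 1 has {2,3,4} → 1.

3 1 4 2 / 2 4 3 1 / 4 2 1 3 / 1 3 2 4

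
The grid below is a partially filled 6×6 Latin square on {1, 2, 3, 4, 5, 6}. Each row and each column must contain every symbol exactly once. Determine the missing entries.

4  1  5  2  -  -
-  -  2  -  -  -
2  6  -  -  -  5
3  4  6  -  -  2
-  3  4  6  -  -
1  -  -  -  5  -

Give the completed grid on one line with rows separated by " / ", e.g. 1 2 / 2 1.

(r2,c2): row 2 has {2}; column 2 has {1,3,4,6}, so it must be 5.
(r4,c5): row 4 has {2,3,4,6}; column 5 has {5}, so it must be 1.
(r5,c1): row 5 has {3,4,6}; column 1 has {1,2,3,4}, so it must be 5.
(r5,c5): row 5 has {3,4,5,6}; column 5 has {1,5}, so it must be 2.
(r5,c6): row 5 has {2,3,4,5,6}; column 6 has {2,5}, so it must be 1.
(r6,c2): row 6 has {1,5}; column 2 has {1,3,4,5,6}, so it must be 2.
(r6,c3): row 6 has {1,2,5}; column 3 has {2,4,5,6}, so it must be 3.
(r6,c4): row 6 has {1,2,3,5}; column 4 has {2,6}, so it must be 4.
(r6,c6): row 6 has {1,2,3,4,5}; column 6 has {1,2,5}, so it must be 6.
(r1,c6): row 1 has {1,2,4,5}; column 6 has {1,2,5,6}, so it must be 3.
(r2,c1): row 2 has {2,5}; column 1 has {1,2,3,4,5}, so it must be 6.
(r2,c6): row 2 has {2,5,6}; column 6 has {1,2,3,5,6}, so it must be 4.
(r3,c3): row 3 has {2,5,6}; column 3 has {2,3,4,5,6}, so it must be 1.
(r3,c4): row 3 has {1,2,5,6}; column 4 has {2,4,6}, so it must be 3.
(r3,c5): row 3 has {1,2,3,5,6}; column 5 has {1,2,5}, so it must be 4.
(r4,c4): row 4 has {1,2,3,4,6}; column 4 has {2,3,4,6}, so it must be 5.
(r1,c5): row 1 has {1,2,3,4,5}; column 5 has {1,2,4,5}, so it must be 6.
(r2,c4): row 2 has {2,4,5,6}; column 4 has {2,3,4,5,6}, so it must be 1.
(r2,c5): row 2 has {1,2,4,5,6}; column 5 has {1,2,4,5,6}, so it must be 3.

4 1 5 2 6 3 / 6 5 2 1 3 4 / 2 6 1 3 4 5 / 3 4 6 5 1 2 / 5 3 4 6 2 1 / 1 2 3 4 5 6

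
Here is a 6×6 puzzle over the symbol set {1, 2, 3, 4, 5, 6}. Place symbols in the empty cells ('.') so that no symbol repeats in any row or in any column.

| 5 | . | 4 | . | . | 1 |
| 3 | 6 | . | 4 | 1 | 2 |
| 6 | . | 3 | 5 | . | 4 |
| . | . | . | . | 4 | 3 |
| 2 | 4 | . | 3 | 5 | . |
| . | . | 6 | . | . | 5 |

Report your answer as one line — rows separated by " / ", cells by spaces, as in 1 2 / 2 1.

5 3 4 2 6 1 / 3 6 5 4 1 2 / 6 1 3 5 2 4 / 1 5 2 6 4 3 / 2 4 1 3 5 6 / 4 2 6 1 3 5

Cell (r2,c3): row 2 has {1,2,3,4,6}; column 3 has {3,4,6} → 5.
Cell (r3,c5): row 3 has {3,4,5,6}; column 5 has {1,4,5} → 2.
Cell (r4,c1): row 4 has {3,4}; column 1 has {2,3,5,6} → 1.
Cell (r4,c3): row 4 has {1,3,4}; column 3 has {3,4,5,6} → 2.
Cell (r4,c4): row 4 has {1,2,3,4}; column 4 has {3,4,5} → 6.
Cell (r5,c3): row 5 has {2,3,4,5}; column 3 has {2,3,4,5,6} → 1.
Cell (r5,c6): row 5 has {1,2,3,4,5}; column 6 has {1,2,3,4,5} → 6.
Cell (r6,c1): row 6 has {5,6}; column 1 has {1,2,3,5,6} → 4.
Cell (r6,c5): row 6 has {4,5,6}; column 5 has {1,2,4,5} → 3.
Cell (r1,c4): row 1 has {1,4,5}; column 4 has {3,4,5,6} → 2.
Cell (r1,c5): row 1 has {1,2,4,5}; column 5 has {1,2,3,4,5} → 6.
Cell (r3,c2): row 3 has {2,3,4,5,6}; column 2 has {4,6} → 1.
Cell (r4,c2): row 4 has {1,2,3,4,6}; column 2 has {1,4,6} → 5.
Cell (r6,c2): row 6 has {3,4,5,6}; column 2 has {1,4,5,6} → 2.
Cell (r6,c4): row 6 has {2,3,4,5,6}; column 4 has {2,3,4,5,6} → 1.
Cell (r1,c2): row 1 has {1,2,4,5,6}; column 2 has {1,2,4,5,6} → 3.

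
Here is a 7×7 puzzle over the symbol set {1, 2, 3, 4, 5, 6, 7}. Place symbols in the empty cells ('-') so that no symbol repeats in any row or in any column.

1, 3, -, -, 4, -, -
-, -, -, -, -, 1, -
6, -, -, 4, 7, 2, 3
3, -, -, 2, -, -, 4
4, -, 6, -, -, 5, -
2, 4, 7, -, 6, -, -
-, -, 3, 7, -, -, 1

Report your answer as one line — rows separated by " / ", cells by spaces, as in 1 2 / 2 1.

1 3 2 5 4 7 6 / 7 5 4 6 3 1 2 / 6 1 5 4 7 2 3 / 3 7 1 2 5 6 4 / 4 2 6 3 1 5 7 / 2 4 7 1 6 3 5 / 5 6 3 7 2 4 1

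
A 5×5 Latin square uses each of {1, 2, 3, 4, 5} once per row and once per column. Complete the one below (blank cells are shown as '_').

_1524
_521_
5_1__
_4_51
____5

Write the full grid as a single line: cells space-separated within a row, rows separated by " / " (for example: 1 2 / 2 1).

row 1 has {1,2,4,5}; column 1 has {5} — only 3 is left for (r1,c1).
row 2 has {1,2,5}; column 1 has {3,5} — only 4 is left for (r2,c1).
row 2 has {1,2,4,5}; column 5 has {1,4,5} — only 3 is left for (r2,c5).
row 3 has {1,5}; column 5 has {1,3,4,5} — only 2 is left for (r3,c5).
row 4 has {1,4,5}; column 1 has {3,4,5} — only 2 is left for (r4,c1).
row 4 has {1,2,4,5}; column 3 has {1,2,5} — only 3 is left for (r4,c3).
row 5 has {5}; column 1 has {2,3,4,5} — only 1 is left for (r5,c1).
row 5 has {1,5}; column 3 has {1,2,3,5} — only 4 is left for (r5,c3).
row 5 has {1,4,5}; column 4 has {1,2,5} — only 3 is left for (r5,c4).
row 3 has {1,2,5}; column 2 has {1,4,5} — only 3 is left for (r3,c2).
row 3 has {1,2,3,5}; column 4 has {1,2,3,5} — only 4 is left for (r3,c4).
row 5 has {1,3,4,5}; column 2 has {1,3,4,5} — only 2 is left for (r5,c2).

3 1 5 2 4 / 4 5 2 1 3 / 5 3 1 4 2 / 2 4 3 5 1 / 1 2 4 3 5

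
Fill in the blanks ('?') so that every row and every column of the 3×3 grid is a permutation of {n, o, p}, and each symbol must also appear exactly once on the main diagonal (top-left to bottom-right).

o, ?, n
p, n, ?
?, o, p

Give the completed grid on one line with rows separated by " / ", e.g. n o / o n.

o p n / p n o / n o p

row 1 has {n,o}; column 2 has {n,o} — only p is left for (r1,c2).
row 2 has {n,p}; column 3 has {n,p} — only o is left for (r2,c3).
row 3 has {o,p}; column 1 has {o,p} — only n is left for (r3,c1).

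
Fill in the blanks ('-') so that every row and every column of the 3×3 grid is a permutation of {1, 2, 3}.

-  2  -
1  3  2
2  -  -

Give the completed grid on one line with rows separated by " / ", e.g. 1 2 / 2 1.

(r1,c1): row 1 has {2}; column 1 has {1,2}, so it must be 3.
(r1,c3): row 1 has {2,3}; column 3 has {2}, so it must be 1.
(r3,c2): row 3 has {2}; column 2 has {2,3}, so it must be 1.
(r3,c3): row 3 has {1,2}; column 3 has {1,2}, so it must be 3.

3 2 1 / 1 3 2 / 2 1 3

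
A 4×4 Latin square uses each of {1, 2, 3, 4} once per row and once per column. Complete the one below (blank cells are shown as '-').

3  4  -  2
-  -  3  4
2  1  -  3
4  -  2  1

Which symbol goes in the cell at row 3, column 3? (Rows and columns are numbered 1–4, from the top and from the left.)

4

(r1,c3): row 1 has {2,3,4}; column 3 has {2,3}, so it must be 1.
(r2,c1): row 2 has {3,4}; column 1 has {2,3,4}, so it must be 1.
(r2,c2): row 2 has {1,3,4}; column 2 has {1,4}, so it must be 2.
(r3,c3): row 3 has {1,2,3}; column 3 has {1,2,3}, so it must be 4.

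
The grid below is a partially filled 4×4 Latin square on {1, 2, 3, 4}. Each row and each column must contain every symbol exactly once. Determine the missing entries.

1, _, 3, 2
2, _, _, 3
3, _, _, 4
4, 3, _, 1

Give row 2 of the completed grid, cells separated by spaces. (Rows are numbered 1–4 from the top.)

2 1 4 3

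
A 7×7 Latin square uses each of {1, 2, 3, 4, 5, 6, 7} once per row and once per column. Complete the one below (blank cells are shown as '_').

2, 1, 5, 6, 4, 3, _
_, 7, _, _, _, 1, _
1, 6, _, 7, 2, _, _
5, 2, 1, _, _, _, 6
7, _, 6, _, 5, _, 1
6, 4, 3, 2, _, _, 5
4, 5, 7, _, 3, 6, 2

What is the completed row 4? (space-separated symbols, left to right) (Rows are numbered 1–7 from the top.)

5 2 1 3 7 4 6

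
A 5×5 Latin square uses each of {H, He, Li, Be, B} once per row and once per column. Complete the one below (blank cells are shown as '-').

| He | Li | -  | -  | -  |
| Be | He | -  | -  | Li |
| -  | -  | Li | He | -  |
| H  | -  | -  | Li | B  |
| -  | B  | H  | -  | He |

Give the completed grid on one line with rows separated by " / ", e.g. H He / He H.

He Li Be B H / Be He B H Li / B H Li He Be / H Be He Li B / Li B H Be He

(r2,c3): row 2 has {He,Li,Be}; column 3 has {H,Li}, so it must be B.
(r2,c4): row 2 has {He,Li,Be,B}; column 4 has {He,Li}, so it must be H.
(r3,c1): row 3 has {He,Li}; column 1 has {H,He,Be}, so it must be B.
(r4,c2): row 4 has {H,Li,B}; column 2 has {He,Li,B}, so it must be Be.
(r4,c3): row 4 has {H,Li,Be,B}; column 3 has {H,Li,B}, so it must be He.
(r5,c1): row 5 has {H,He,B}; column 1 has {H,He,Be,B}, so it must be Li.
(r5,c4): row 5 has {H,He,Li,B}; column 4 has {H,He,Li}, so it must be Be.
(r1,c3): row 1 has {He,Li}; column 3 has {H,He,Li,B}, so it must be Be.
(r1,c4): row 1 has {He,Li,Be}; column 4 has {H,He,Li,Be}, so it must be B.
(r1,c5): row 1 has {He,Li,Be,B}; column 5 has {He,Li,B}, so it must be H.
(r3,c2): row 3 has {He,Li,B}; column 2 has {He,Li,Be,B}, so it must be H.
(r3,c5): row 3 has {H,He,Li,B}; column 5 has {H,He,Li,B}, so it must be Be.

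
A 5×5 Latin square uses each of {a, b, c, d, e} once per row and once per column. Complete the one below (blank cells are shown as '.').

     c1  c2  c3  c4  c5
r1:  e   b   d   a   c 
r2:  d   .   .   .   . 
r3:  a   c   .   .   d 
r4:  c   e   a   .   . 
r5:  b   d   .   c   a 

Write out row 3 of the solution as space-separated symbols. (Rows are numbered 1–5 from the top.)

a c b e d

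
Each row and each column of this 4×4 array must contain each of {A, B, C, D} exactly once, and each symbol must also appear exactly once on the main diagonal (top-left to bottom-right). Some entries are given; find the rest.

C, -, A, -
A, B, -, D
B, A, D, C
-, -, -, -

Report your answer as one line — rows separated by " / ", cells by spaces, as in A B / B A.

C D A B / A B C D / B A D C / D C B A

Cell (r1,c2): row 1 has {A,C}; column 2 has {A,B} → D.
Cell (r1,c4): row 1 has {A,C,D}; column 4 has {C,D} → B.
Cell (r2,c3): row 2 has {A,B,D}; column 3 has {A,D} → C.
Cell (r4,c1): row 4 is empty so far; column 1 has {A,B,C} → D.
Cell (r4,c2): row 4 has {D}; column 2 has {A,B,D} → C.
Cell (r4,c3): row 4 has {C,D}; column 3 has {A,C,D} → B.
Cell (r4,c4): row 4 has {B,C,D}; column 4 has {B,C,D}; the diagonal has {B,C,D} → A.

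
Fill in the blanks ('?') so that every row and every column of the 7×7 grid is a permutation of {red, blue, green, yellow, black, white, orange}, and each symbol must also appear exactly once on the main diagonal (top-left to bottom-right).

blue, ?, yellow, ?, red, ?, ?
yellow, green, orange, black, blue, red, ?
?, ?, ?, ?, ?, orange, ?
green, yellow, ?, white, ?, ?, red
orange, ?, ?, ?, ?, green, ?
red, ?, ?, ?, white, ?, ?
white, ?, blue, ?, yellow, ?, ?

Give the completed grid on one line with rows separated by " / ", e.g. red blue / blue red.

blue black yellow orange red white green / yellow green orange black blue red white / black white red yellow green orange blue / green yellow black white orange blue red / orange blue white red black green yellow / red orange green blue white yellow black / white red blue green yellow black orange

At row 2, column 7: row 2 has {red,blue,green,yellow,black,orange}; column 7 has {red}; that leaves white.
At row 3, column 1: row 3 has {orange}; column 1 has {red,blue,green,yellow,white,orange}; that leaves black.
At row 3, column 3: row 3 has {black,orange}; column 3 has {blue,yellow,orange}; the diagonal has {blue,green,white}; that leaves red.
At row 3, column 5: row 3 has {red,black,orange}; column 5 has {red,blue,yellow,white}; that leaves green.
At row 4, column 3: row 4 has {red,green,yellow,white}; column 3 has {red,blue,yellow,orange}; that leaves black.
At row 4, column 5: row 4 has {red,green,yellow,black,white}; column 5 has {red,blue,green,yellow,white}; that leaves orange.
At row 4, column 6: row 4 has {red,green,yellow,black,white,orange}; column 6 has {red,green,orange}; that leaves blue.
At row 5, column 3: row 5 has {green,orange}; column 3 has {red,blue,yellow,black,orange}; that leaves white.
At row 5, column 5: row 5 has {green,white,orange}; column 5 has {red,blue,green,yellow,white,orange}; the diagonal has {red,blue,green,white}; that leaves black.
At row 6, column 3: row 6 has {red,white}; column 3 has {red,blue,yellow,black,white,orange}; that leaves green.
At row 6, column 6: row 6 has {red,green,white}; column 6 has {red,blue,green,orange}; the diagonal has {red,blue,green,black,white}; that leaves yellow.
At row 7, column 6: row 7 has {blue,yellow,white}; column 6 has {red,blue,green,yellow,orange}; that leaves black.
At row 7, column 7: row 7 has {blue,yellow,black,white}; column 7 has {red,white}; the diagonal has {red,blue,green,yellow,black,white}; that leaves orange.
At row 1, column 6: row 1 has {red,blue,yellow}; column 6 has {red,blue,green,yellow,black,orange}; that leaves white.
At row 7, column 2: row 7 has {blue,yellow,black,white,orange}; column 2 has {green,yellow}; that leaves red.
At row 7, column 4: row 7 has {red,blue,yellow,black,white,orange}; column 4 has {black,white}; that leaves green.
At row 1, column 4: row 1 has {red,blue,yellow,white}; column 4 has {green,black,white}; that leaves orange.
At row 5, column 2: row 5 has {green,black,white,orange}; column 2 has {red,green,yellow}; that leaves blue.
At row 5, column 7: row 5 has {blue,green,black,white,orange}; column 7 has {red,white,orange}; that leaves yellow.
At row 6, column 4: row 6 has {red,green,yellow,white}; column 4 has {green,black,white,orange}; that leaves blue.
At row 6, column 7: row 6 has {red,blue,green,yellow,white}; column 7 has {red,yellow,white,orange}; that leaves black.
At row 1, column 2: row 1 has {red,blue,yellow,white,orange}; column 2 has {red,blue,green,yellow}; that leaves black.
At row 1, column 7: row 1 has {red,blue,yellow,black,white,orange}; column 7 has {red,yellow,black,white,orange}; that leaves green.
At row 3, column 2: row 3 has {red,green,black,orange}; column 2 has {red,blue,green,yellow,black}; that leaves white.
At row 3, column 4: row 3 has {red,green,black,white,orange}; column 4 has {blue,green,black,white,orange}; that leaves yellow.
At row 3, column 7: row 3 has {red,green,yellow,black,white,orange}; column 7 has {red,green,yellow,black,white,orange}; that leaves blue.
At row 5, column 4: row 5 has {blue,green,yellow,black,white,orange}; column 4 has {blue,green,yellow,black,white,orange}; that leaves red.
At row 6, column 2: row 6 has {red,blue,green,yellow,black,white}; column 2 has {red,blue,green,yellow,black,white}; that leaves orange.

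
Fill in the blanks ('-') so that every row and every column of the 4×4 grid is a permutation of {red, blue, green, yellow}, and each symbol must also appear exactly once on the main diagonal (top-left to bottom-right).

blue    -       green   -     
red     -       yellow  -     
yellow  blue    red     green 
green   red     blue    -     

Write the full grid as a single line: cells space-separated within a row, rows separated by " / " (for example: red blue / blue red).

blue yellow green red / red green yellow blue / yellow blue red green / green red blue yellow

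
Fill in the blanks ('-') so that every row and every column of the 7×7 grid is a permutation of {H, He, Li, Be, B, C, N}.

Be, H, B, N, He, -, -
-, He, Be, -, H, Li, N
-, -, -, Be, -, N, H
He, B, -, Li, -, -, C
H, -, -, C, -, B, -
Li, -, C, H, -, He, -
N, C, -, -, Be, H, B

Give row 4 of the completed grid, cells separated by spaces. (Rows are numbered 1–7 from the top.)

He B H Li N Be C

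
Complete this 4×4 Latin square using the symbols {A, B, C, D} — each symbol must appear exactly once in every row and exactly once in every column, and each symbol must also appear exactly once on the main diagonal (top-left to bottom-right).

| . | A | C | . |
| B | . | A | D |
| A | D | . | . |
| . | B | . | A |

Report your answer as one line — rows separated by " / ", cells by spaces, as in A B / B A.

D A C B / B C A D / A D B C / C B D A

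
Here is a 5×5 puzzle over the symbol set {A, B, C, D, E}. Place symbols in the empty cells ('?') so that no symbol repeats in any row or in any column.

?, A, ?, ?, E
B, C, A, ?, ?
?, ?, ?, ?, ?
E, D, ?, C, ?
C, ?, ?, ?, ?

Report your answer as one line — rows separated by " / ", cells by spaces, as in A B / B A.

D A C B E / B C A E D / A B E D C / E D B C A / C E D A B

Cell (r1,c1): row 1 has {A,E}; column 1 has {B,C,E} → D.
Cell (r1,c4): row 1 has {A,D,E}; column 4 has {C} → B.
Cell (r2,c5): row 2 has {A,B,C}; column 5 has {E} → D.
Cell (r3,c1): row 3 is empty so far; column 1 has {B,C,D,E} → A.
Cell (r4,c3): row 4 has {C,D,E}; column 3 has {A} → B.
Cell (r4,c5): row 4 has {B,C,D,E}; column 5 has {D,E} → A.
Cell (r5,c5): row 5 has {C}; column 5 has {A,D,E} → B.
Cell (r1,c3): row 1 has {A,B,D,E}; column 3 has {A,B} → C.
Cell (r2,c4): row 2 has {A,B,C,D}; column 4 has {B,C} → E.
Cell (r3,c4): row 3 has {A}; column 4 has {B,C,E} → D.
Cell (r3,c5): row 3 has {A,D}; column 5 has {A,B,D,E} → C.
Cell (r5,c2): row 5 has {B,C}; column 2 has {A,C,D} → E.
Cell (r5,c3): row 5 has {B,C,E}; column 3 has {A,B,C} → D.
Cell (r5,c4): row 5 has {B,C,D,E}; column 4 has {B,C,D,E} → A.
Cell (r3,c2): row 3 has {A,C,D}; column 2 has {A,C,D,E} → B.
Cell (r3,c3): row 3 has {A,B,C,D}; column 3 has {A,B,C,D} → E.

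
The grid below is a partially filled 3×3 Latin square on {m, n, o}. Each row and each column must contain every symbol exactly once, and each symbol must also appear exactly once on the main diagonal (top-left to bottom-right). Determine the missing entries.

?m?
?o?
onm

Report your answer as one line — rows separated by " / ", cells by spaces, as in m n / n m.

(r1,c1) = n
(r1,c3) = o
(r2,c1) = m
(r2,c3) = n

n m o / m o n / o n m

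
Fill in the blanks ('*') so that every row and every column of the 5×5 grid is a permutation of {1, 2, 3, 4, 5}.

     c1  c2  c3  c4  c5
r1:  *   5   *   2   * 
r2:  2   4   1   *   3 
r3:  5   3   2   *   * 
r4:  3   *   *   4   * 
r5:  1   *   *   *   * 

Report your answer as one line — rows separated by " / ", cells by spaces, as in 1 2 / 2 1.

Cell (r1,c1): row 1 has {2,5}; column 1 has {1,2,3,5} → 4.
Cell (r1,c3): row 1 has {2,4,5}; column 3 has {1,2} → 3.
Cell (r1,c5): row 1 has {2,3,4,5}; column 5 has {3} → 1.
Cell (r2,c4): row 2 has {1,2,3,4}; column 4 has {2,4} → 5.
Cell (r3,c4): row 3 has {2,3,5}; column 4 has {2,4,5} → 1.
Cell (r3,c5): row 3 has {1,2,3,5}; column 5 has {1,3} → 4.
Cell (r4,c3): row 4 has {3,4}; column 3 has {1,2,3} → 5.
Cell (r4,c5): row 4 has {3,4,5}; column 5 has {1,3,4} → 2.
Cell (r5,c2): row 5 has {1}; column 2 has {3,4,5} → 2.
Cell (r5,c3): row 5 has {1,2}; column 3 has {1,2,3,5} → 4.
Cell (r5,c4): row 5 has {1,2,4}; column 4 has {1,2,4,5} → 3.
Cell (r5,c5): row 5 has {1,2,3,4}; column 5 has {1,2,3,4} → 5.
Cell (r4,c2): row 4 has {2,3,4,5}; column 2 has {2,3,4,5} → 1.

4 5 3 2 1 / 2 4 1 5 3 / 5 3 2 1 4 / 3 1 5 4 2 / 1 2 4 3 5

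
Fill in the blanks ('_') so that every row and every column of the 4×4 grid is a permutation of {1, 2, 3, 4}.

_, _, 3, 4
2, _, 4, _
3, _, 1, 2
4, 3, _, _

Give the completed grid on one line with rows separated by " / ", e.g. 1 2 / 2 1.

1 2 3 4 / 2 1 4 3 / 3 4 1 2 / 4 3 2 1

Cell (r1,c1): row 1 has {3,4}; column 1 has {2,3,4} → 1.
Cell (r1,c2): row 1 has {1,3,4}; column 2 has {3} → 2.
Cell (r2,c2): row 2 has {2,4}; column 2 has {2,3} → 1.
Cell (r2,c4): row 2 has {1,2,4}; column 4 has {2,4} → 3.
Cell (r3,c2): row 3 has {1,2,3}; column 2 has {1,2,3} → 4.
Cell (r4,c3): row 4 has {3,4}; column 3 has {1,3,4} → 2.
Cell (r4,c4): row 4 has {2,3,4}; column 4 has {2,3,4} → 1.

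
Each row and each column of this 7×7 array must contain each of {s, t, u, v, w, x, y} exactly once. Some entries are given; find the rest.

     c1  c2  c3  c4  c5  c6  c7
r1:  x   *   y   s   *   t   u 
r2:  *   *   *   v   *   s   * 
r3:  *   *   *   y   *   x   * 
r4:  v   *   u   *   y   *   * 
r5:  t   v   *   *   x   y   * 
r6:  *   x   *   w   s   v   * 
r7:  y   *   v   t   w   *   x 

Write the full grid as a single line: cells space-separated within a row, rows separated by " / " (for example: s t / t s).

(r1,c2) = w
(r1,c5) = v
(r4,c4) = x
(r4,c6) = w
(r5,c4) = u
(r6,c1) = u
(r6,c3) = t
(r6,c7) = y
(r7,c6) = u
(r2,c1) = w
(r2,c3) = x
(r2,c7) = t
(r3,c1) = s
(r3,c3) = w
(r3,c7) = v
(r4,c7) = s
(r5,c3) = s
(r5,c7) = w
(r7,c2) = s
(r2,c5) = u
(r3,c5) = t
(r4,c2) = t
(r2,c2) = y
(r3,c2) = u

x w y s v t u / w y x v u s t / s u w y t x v / v t u x y w s / t v s u x y w / u x t w s v y / y s v t w u x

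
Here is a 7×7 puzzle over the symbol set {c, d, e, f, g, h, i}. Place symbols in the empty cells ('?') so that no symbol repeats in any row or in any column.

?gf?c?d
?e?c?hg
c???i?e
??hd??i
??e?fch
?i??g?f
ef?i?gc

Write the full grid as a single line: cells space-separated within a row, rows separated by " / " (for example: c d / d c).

h g f e c i d / f e i c d h g / c h g f i d e / g c h d e f i / i d e g f c h / d i c h g e f / e f d i h g c

(r2,c5): row 2 has {c,e,g,h}; column 5 has {c,f,g,i}, so it must be d.
(r4,c2): row 4 has {d,h,i}; column 2 has {e,f,g,i}, so it must be c.
(r4,c5): row 4 has {c,d,h,i}; column 5 has {c,d,f,g,i}, so it must be e.
(r4,c6): row 4 has {c,d,e,h,i}; column 6 has {c,g,h}, so it must be f.
(r5,c2): row 5 has {c,e,f,h}; column 2 has {c,e,f,g,i}, so it must be d.
(r5,c4): row 5 has {c,d,e,f,h}; column 4 has {c,d,i}, so it must be g.
(r7,c3): row 7 has {c,e,f,g,i}; column 3 has {e,f,h}, so it must be d.
(r7,c5): row 7 has {c,d,e,f,g,i}; column 5 has {c,d,e,f,g,i}, so it must be h.
(r2,c3): row 2 has {c,d,e,g,h}; column 3 has {d,e,f,h}, so it must be i.
(r3,c2): row 3 has {c,e,i}; column 2 has {c,d,e,f,g,i}, so it must be h.
(r3,c3): row 3 has {c,e,h,i}; column 3 has {d,e,f,h,i}, so it must be g.
(r3,c4): row 3 has {c,e,g,h,i}; column 4 has {c,d,g,i}, so it must be f.
(r3,c6): row 3 has {c,e,f,g,h,i}; column 6 has {c,f,g,h}, so it must be d.
(r4,c1): row 4 has {c,d,e,f,h,i}; column 1 has {c,e}, so it must be g.
(r5,c1): row 5 has {c,d,e,f,g,h}; column 1 has {c,e,g}, so it must be i.
(r6,c3): row 6 has {f,g,i}; column 3 has {d,e,f,g,h,i}, so it must be c.
(r6,c6): row 6 has {c,f,g,i}; column 6 has {c,d,f,g,h}, so it must be e.
(r1,c1): row 1 has {c,d,f,g}; column 1 has {c,e,g,i}, so it must be h.
(r1,c4): row 1 has {c,d,f,g,h}; column 4 has {c,d,f,g,i}, so it must be e.
(r1,c6): row 1 has {c,d,e,f,g,h}; column 6 has {c,d,e,f,g,h}, so it must be i.
(r2,c1): row 2 has {c,d,e,g,h,i}; column 1 has {c,e,g,h,i}, so it must be f.
(r6,c1): row 6 has {c,e,f,g,i}; column 1 has {c,e,f,g,h,i}, so it must be d.
(r6,c4): row 6 has {c,d,e,f,g,i}; column 4 has {c,d,e,f,g,i}, so it must be h.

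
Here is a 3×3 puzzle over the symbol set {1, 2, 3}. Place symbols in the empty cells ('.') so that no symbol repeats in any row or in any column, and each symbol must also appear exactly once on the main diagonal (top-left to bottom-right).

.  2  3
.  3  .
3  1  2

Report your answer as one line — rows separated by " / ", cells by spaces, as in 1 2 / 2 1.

1 2 3 / 2 3 1 / 3 1 2

row 1 has {2,3}; column 1 has {3}; the diagonal has {2,3} — only 1 is left for (r1,c1).
row 2 has {3}; column 1 has {1,3} — only 2 is left for (r2,c1).
row 2 has {2,3}; column 3 has {2,3} — only 1 is left for (r2,c3).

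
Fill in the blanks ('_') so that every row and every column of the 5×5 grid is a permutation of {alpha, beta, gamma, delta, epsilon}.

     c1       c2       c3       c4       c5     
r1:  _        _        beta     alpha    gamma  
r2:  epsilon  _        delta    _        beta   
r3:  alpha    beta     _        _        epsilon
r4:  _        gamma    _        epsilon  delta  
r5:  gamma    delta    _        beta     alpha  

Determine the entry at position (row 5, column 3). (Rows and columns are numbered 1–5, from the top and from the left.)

epsilon

(r1,c1) = delta
(r1,c2) = epsilon
(r2,c2) = alpha
(r2,c4) = gamma
(r3,c3) = gamma
(r3,c4) = delta
(r4,c1) = beta
(r4,c3) = alpha
(r5,c3) = epsilon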